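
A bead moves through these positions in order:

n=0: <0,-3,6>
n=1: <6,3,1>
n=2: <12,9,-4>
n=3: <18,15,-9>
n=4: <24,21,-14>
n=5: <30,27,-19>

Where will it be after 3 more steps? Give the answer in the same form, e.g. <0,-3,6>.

<48,45,-34>

Each step adds <+6,+6,-5> to the position.
step 6: <30,27,-19> + <+6,+6,-5> → <36,33,-24>
step 7: <36,33,-24> + <+6,+6,-5> → <42,39,-29>
step 8: <42,39,-29> + <+6,+6,-5> → <48,45,-34>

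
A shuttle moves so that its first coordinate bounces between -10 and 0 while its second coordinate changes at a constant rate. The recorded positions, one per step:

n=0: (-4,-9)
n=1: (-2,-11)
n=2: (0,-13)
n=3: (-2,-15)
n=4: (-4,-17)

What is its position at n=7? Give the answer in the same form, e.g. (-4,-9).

(-10,-23)

The first coordinate reflects between -10 and 0, moving 2 per step.
  step 5: -4 → -6
  step 6: -6 → -8
  step 7: -8 → -10
The second coordinate changes by -2 each step: at step 7 it is -23.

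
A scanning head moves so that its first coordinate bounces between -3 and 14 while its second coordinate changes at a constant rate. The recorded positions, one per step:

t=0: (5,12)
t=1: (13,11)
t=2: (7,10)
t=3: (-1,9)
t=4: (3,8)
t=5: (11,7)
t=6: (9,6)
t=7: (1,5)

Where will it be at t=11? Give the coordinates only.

(3,1)

The first coordinate travels 8 per step and bounces off the walls at -3 and 14.
  step 8: 1 → 1
  step 9: 1 → 9
  step 10: 9 → 11
  step 11: 11 → 3
The second coordinate changes by -1 each step: at step 11 it is 1.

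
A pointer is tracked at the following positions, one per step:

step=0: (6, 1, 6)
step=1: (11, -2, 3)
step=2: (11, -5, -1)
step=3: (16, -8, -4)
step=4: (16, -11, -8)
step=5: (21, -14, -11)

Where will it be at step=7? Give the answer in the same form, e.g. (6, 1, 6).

Differencing gives (+5, -3, -3), (+0, -3, -4), (+5, -3, -3), (+0, -3, -4), (+5, -3, -3). This is the pattern (+5, -3, -3), (+0, -3, -4) repeated.
step 6: apply (+0, -3, -4) → (21, -17, -15)
step 7: apply (+5, -3, -3) → (26, -20, -18)

(26, -20, -18)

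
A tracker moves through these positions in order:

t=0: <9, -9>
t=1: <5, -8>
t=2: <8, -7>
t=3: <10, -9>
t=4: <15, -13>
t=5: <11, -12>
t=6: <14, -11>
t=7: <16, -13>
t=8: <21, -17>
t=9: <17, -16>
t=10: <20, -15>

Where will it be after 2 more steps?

<27, -21>

Differencing gives <-4, +1>, <+3, +1>, <+2, -2>, <+5, -4>, <-4, +1>, <+3, +1>, <+2, -2>, <+5, -4>, <-4, +1>, <+3, +1>. This is the pattern <-4, +1>, <+3, +1>, <+2, -2>, <+5, -4> repeated.
step 11: apply <+2, -2> → <22, -17>
step 12: apply <+5, -4> → <27, -21>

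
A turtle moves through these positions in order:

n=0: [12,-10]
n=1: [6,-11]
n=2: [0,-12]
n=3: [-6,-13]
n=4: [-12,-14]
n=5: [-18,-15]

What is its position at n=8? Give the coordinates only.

Each step adds [-6,-1] to the position.
step 6: [-18,-15] + [-6,-1] → [-24,-16]
step 7: [-24,-16] + [-6,-1] → [-30,-17]
step 8: [-30,-17] + [-6,-1] → [-36,-18]

[-36,-18]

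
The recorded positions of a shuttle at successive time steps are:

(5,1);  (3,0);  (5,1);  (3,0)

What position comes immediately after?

The jumps are (-2,-1), (+2,+1), (-2,-1) — a geometric progression with ratio -1.
step 4: (3,0) + (+2,+1) → (5,1)

(5,1)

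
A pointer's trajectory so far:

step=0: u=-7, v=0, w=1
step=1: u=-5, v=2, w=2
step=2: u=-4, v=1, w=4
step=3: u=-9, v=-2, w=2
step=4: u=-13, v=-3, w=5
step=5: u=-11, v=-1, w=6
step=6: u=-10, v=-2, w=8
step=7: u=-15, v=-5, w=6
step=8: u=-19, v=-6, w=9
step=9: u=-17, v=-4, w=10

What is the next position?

u=-16, v=-5, w=12

Step-to-step displacements: (+2,+2,+1), (+1,-1,+2), (-5,-3,-2), (-4,-1,+3), (+2,+2,+1), (+1,-1,+2), (-5,-3,-2), (-4,-1,+3), (+2,+2,+1) — a repeating cycle of length 4.
step 10: apply (+1,-1,+2) → u=-16, v=-5, w=12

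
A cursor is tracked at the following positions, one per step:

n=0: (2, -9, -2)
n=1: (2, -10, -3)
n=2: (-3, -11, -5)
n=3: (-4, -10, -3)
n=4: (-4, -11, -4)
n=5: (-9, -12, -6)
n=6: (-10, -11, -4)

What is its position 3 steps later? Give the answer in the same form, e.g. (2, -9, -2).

Step-to-step displacements: (+0, -1, -1), (-5, -1, -2), (-1, +1, +2), (+0, -1, -1), (-5, -1, -2), (-1, +1, +2) — a repeating cycle of length 3.
step 7: apply (+0, -1, -1) → (-10, -12, -5)
step 8: apply (-5, -1, -2) → (-15, -13, -7)
step 9: apply (-1, +1, +2) → (-16, -12, -5)

(-16, -12, -5)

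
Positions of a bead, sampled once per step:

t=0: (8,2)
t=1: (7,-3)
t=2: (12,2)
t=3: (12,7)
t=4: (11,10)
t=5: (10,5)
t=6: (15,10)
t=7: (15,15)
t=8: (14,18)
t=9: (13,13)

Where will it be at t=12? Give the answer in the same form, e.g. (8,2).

(17,26)

The moves between consecutive positions are (-1,-5), (+5,+5), (+0,+5), (-1,+3), (-1,-5), (+5,+5), (+0,+5), (-1,+3), (-1,-5); they repeat the 4-cycle [(-1,-5), (+5,+5), (+0,+5), (-1,+3)].
step 10: apply (+5,+5) → (18,18)
step 11: apply (+0,+5) → (18,23)
step 12: apply (-1,+3) → (17,26)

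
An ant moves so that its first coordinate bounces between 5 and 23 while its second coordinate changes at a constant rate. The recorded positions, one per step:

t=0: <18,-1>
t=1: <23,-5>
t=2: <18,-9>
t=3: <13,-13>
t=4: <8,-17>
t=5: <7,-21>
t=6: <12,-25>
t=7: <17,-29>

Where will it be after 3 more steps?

The first coordinate reflects between 5 and 23, moving 5 per step.
  step 8: 17 → 22
  step 9: 22 → 19
  step 10: 19 → 14
The second coordinate changes by -4 each step: at step 10 it is -41.

<14,-41>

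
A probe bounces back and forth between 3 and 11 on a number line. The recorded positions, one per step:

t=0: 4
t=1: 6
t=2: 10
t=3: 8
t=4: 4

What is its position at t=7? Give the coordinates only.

The value travels 4 per step and bounces off the walls at 3 and 11.
  step 5: 4 → 6
  step 6: 6 → 10
  step 7: 10 → 8

8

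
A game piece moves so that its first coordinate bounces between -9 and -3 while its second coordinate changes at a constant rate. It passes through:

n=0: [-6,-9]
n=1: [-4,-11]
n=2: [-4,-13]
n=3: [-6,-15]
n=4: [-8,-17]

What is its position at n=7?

The first coordinate travels 2 per step and bounces off the walls at -9 and -3.
  step 5: -8 → -8
  step 6: -8 → -6
  step 7: -6 → -4
The second coordinate changes by -2 each step: at step 7 it is -23.

[-4,-23]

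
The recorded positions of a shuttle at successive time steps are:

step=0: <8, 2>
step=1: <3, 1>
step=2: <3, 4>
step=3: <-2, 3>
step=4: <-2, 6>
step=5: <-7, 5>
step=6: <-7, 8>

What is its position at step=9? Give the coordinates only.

<-17, 9>

The moves between consecutive positions are <-5, -1>, <+0, +3>, <-5, -1>, <+0, +3>, <-5, -1>, <+0, +3>; they repeat the 2-cycle [<-5, -1>, <+0, +3>].
step 7: apply <-5, -1> → <-12, 7>
step 8: apply <+0, +3> → <-12, 10>
step 9: apply <-5, -1> → <-17, 9>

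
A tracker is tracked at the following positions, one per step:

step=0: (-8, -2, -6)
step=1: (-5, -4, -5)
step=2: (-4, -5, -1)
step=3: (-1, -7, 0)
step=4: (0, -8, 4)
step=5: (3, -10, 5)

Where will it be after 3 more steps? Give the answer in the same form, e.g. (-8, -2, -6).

The moves between consecutive positions are (+3, -2, +1), (+1, -1, +4), (+3, -2, +1), (+1, -1, +4), (+3, -2, +1); they repeat the 2-cycle [(+3, -2, +1), (+1, -1, +4)].
step 6: apply (+1, -1, +4) → (4, -11, 9)
step 7: apply (+3, -2, +1) → (7, -13, 10)
step 8: apply (+1, -1, +4) → (8, -14, 14)

(8, -14, 14)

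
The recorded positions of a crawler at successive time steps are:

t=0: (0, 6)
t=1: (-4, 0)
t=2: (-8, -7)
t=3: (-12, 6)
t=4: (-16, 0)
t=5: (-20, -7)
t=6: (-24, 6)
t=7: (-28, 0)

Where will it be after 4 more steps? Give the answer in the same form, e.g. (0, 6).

(-44, -7)

The first coordinate changes by -4 each step, so at step 11 it is 0 + 11·(-4) = -44.
The second coordinate repeats the cycle [6, 0, -7] with period 3; step 11 mod 3 = 2, giving -7.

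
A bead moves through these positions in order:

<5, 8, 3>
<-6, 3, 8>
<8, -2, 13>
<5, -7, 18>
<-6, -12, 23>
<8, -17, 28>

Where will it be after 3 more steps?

<8, -32, 43>

First: cycles through 5, -6, 8 every 3 steps. Step 8 lands at position 2 of the cycle → 8.
Second: linear, -5 per step → -32 at step 8.
Third: linear, +5 per step → 43 at step 8.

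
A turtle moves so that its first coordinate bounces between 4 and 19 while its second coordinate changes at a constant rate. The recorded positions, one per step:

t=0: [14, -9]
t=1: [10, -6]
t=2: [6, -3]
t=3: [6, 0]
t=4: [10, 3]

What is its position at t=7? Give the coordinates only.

The first coordinate reflects between 4 and 19, moving 4 per step.
  step 5: 10 → 14
  step 6: 14 → 18
  step 7: 18 → 16
The second coordinate changes by +3 each step: at step 7 it is 12.

[16, 12]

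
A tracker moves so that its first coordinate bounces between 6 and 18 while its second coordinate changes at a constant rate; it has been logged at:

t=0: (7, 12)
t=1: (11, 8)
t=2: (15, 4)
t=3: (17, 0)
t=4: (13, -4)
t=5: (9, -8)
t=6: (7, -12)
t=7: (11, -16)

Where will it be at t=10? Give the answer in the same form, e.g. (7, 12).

(13, -28)

The first coordinate travels 4 per step and bounces off the walls at 6 and 18.
  step 8: 11 → 15
  step 9: 15 → 17
  step 10: 17 → 13
The second coordinate changes by -4 each step: at step 10 it is -28.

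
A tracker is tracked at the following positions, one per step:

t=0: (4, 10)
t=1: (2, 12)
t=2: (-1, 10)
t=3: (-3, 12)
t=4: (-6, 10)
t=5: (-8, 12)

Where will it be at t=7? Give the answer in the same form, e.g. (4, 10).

Step-to-step displacements: (-2, +2), (-3, -2), (-2, +2), (-3, -2), (-2, +2) — a repeating cycle of length 2.
step 6: apply (-3, -2) → (-11, 10)
step 7: apply (-2, +2) → (-13, 12)

(-13, 12)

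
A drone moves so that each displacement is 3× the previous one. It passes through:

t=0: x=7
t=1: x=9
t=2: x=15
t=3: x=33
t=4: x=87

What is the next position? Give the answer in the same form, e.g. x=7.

Step-to-step displacements: +2, +6, +18, +54; each is 3× the previous.
step 5: 87 + 162 → x=249

x=249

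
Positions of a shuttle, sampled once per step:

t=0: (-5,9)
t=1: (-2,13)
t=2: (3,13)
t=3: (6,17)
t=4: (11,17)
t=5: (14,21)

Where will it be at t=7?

Differencing gives (+3,+4), (+5,+0), (+3,+4), (+5,+0), (+3,+4). This is the pattern (+3,+4), (+5,+0) repeated.
step 6: apply (+5,+0) → (19,21)
step 7: apply (+3,+4) → (22,25)

(22,25)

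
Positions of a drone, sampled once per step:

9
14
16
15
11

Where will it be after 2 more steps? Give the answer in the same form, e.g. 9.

-6

Taking differences between consecutive positions: +5, +2, -1, -4. These grow by -3 each step.
step 5: 11 − 7 → 4
step 6: 4 − 10 → -6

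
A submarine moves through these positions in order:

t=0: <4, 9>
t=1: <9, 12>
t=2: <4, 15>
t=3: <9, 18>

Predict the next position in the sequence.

First: cycles through 4, 9 every 2 steps. Step 4 lands at position 0 of the cycle → 4.
Second: linear, +3 per step → 21 at step 4.

<4, 21>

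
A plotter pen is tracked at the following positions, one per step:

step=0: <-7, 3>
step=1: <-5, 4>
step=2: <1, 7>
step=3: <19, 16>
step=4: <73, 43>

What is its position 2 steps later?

<721, 367>

Consecutive displacements <+2, +1>, <+6, +3>, <+18, +9>, <+54, +27> scale by a factor of 3 each step.
step 5: <73, 43> + <+162, +81> → <235, 124>
step 6: <235, 124> + <+486, +243> → <721, 367>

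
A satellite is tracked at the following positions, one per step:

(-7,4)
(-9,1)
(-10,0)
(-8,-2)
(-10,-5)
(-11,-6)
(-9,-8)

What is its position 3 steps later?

Step-to-step displacements: (-2,-3), (-1,-1), (+2,-2), (-2,-3), (-1,-1), (+2,-2) — a repeating cycle of length 3.
step 7: apply (-2,-3) → (-11,-11)
step 8: apply (-1,-1) → (-12,-12)
step 9: apply (+2,-2) → (-10,-14)

(-10,-14)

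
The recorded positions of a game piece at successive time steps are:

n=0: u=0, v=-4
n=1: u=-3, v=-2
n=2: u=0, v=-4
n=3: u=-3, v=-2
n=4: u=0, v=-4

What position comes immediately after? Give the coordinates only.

u=-3, v=-2

Consecutive displacements (-3, +2), (+3, -2), (-3, +2), (+3, -2) scale by a factor of -1 each step.
step 5: u=0, v=-4 + (-3, +2) → u=-3, v=-2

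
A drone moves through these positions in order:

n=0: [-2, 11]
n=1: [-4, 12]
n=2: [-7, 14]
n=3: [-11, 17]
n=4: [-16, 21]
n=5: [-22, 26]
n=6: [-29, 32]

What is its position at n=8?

[-46, 47]

First differences are [-2, +1], [-3, +2], [-4, +3], [-5, +4], [-6, +5], [-7, +6]; their common second difference is [-1, +1] (constant acceleration).
step 7: [-29, 32] + [-8, +7] → [-37, 39]
step 8: [-37, 39] + [-9, +8] → [-46, 47]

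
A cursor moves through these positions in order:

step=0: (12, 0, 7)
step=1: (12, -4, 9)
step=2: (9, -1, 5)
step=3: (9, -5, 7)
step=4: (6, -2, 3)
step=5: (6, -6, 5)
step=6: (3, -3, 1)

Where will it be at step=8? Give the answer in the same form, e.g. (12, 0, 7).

(0, -4, -1)

Differencing gives (+0, -4, +2), (-3, +3, -4), (+0, -4, +2), (-3, +3, -4), (+0, -4, +2), (-3, +3, -4). This is the pattern (+0, -4, +2), (-3, +3, -4) repeated.
step 7: apply (+0, -4, +2) → (3, -7, 3)
step 8: apply (-3, +3, -4) → (0, -4, -1)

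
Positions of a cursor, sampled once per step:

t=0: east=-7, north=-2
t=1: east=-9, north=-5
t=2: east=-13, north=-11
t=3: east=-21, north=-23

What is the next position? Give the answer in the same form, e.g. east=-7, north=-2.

Consecutive displacements (-2, -3), (-4, -6), (-8, -12) scale by a factor of 2 each step.
step 4: east=-21, north=-23 + (-16, -24) → east=-37, north=-47

east=-37, north=-47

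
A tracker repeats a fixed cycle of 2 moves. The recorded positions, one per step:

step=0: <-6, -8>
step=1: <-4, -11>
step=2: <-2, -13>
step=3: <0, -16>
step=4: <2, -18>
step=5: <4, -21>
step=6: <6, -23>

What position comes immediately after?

<8, -26>

Differencing gives <+2, -3>, <+2, -2>, <+2, -3>, <+2, -2>, <+2, -3>, <+2, -2>. This is the pattern <+2, -3>, <+2, -2> repeated.
step 7: apply <+2, -3> → <8, -26>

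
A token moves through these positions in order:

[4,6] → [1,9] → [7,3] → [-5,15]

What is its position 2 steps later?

The jumps are [-3,+3], [+6,-6], [-12,+12] — a geometric progression with ratio -2.
step 4: [-5,15] + [+24,-24] → [19,-9]
step 5: [19,-9] + [-48,+48] → [-29,39]

[-29,39]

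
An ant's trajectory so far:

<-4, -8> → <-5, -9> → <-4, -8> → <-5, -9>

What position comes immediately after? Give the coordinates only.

The jumps are <-1, -1>, <+1, +1>, <-1, -1> — a geometric progression with ratio -1.
step 4: <-5, -9> + <+1, +1> → <-4, -8>

<-4, -8>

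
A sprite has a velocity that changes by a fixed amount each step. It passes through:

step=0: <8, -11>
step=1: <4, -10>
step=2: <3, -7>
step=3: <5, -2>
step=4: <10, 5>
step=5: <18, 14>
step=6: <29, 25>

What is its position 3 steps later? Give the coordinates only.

Successive displacements: <-4, +1>, <-1, +3>, <+2, +5>, <+5, +7>, <+8, +9>, <+11, +11> — each changes by <+3, +2>.
step 7: <29, 25> + <+14, +13> → <43, 38>
step 8: <43, 38> + <+17, +15> → <60, 53>
step 9: <60, 53> + <+20, +17> → <80, 70>

<80, 70>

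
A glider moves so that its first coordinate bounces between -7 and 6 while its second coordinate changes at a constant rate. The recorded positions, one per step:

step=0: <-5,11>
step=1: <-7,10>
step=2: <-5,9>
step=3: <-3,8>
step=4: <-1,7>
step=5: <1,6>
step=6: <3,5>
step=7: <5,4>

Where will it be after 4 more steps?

<-1,0>

The first coordinate travels 2 per step and bounces off the walls at -7 and 6.
  step 8: 5 → 5
  step 9: 5 → 3
  step 10: 3 → 1
  step 11: 1 → -1
The second coordinate changes by -1 each step: at step 11 it is 0.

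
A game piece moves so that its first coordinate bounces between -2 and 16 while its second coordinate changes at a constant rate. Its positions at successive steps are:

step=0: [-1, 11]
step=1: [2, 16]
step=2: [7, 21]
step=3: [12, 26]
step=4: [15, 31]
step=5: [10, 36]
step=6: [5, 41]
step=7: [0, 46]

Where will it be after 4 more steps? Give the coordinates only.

[16, 66]

The first coordinate reflects between -2 and 16, moving 5 per step.
  step 8: 0 → 1
  step 9: 1 → 6
  step 10: 6 → 11
  step 11: 11 → 16
The second coordinate changes by +5 each step: at step 11 it is 66.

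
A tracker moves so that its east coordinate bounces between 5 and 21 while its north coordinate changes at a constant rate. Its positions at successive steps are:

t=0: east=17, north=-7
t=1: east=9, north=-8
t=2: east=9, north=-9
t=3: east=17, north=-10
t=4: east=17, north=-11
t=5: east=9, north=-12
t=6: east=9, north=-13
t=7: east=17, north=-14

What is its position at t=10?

The east coordinate reflects between 5 and 21, moving 8 per step.
  step 8: 17 → 17
  step 9: 17 → 9
  step 10: 9 → 9
The north coordinate changes by -1 each step: at step 10 it is -17.

east=9, north=-17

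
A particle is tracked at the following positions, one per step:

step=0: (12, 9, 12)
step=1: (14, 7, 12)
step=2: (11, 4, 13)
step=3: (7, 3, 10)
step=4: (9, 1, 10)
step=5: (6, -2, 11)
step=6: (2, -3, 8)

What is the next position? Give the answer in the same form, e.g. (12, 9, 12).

(4, -5, 8)

Differencing gives (+2, -2, +0), (-3, -3, +1), (-4, -1, -3), (+2, -2, +0), (-3, -3, +1), (-4, -1, -3). This is the pattern (+2, -2, +0), (-3, -3, +1), (-4, -1, -3) repeated.
step 7: apply (+2, -2, +0) → (4, -5, 8)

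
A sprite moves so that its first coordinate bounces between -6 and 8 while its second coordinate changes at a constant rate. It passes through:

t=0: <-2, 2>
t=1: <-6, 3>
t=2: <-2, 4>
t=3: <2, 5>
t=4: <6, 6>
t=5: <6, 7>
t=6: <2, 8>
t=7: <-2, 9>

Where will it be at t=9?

The first coordinate travels 4 per step and bounces off the walls at -6 and 8.
  step 8: -2 → -6
  step 9: -6 → -2
The second coordinate changes by +1 each step: at step 9 it is 11.

<-2, 11>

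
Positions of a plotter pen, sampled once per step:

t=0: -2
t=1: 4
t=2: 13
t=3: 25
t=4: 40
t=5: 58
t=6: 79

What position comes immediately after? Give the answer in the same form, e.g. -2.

Successive displacements: +6, +9, +12, +15, +18, +21 — each changes by +3.
step 7: 79 + 24 → 103

103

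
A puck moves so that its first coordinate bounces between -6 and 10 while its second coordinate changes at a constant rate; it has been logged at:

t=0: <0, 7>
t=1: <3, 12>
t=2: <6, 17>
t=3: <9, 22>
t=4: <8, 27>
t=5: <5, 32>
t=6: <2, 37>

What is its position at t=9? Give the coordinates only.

The first coordinate travels 3 per step and bounces off the walls at -6 and 10.
  step 7: 2 → -1
  step 8: -1 → -4
  step 9: -4 → -5
The second coordinate changes by +5 each step: at step 9 it is 52.

<-5, 52>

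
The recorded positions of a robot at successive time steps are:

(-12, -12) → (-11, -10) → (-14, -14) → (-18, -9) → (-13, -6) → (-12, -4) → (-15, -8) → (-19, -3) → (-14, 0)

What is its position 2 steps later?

Step-to-step displacements: (+1, +2), (-3, -4), (-4, +5), (+5, +3), (+1, +2), (-3, -4), (-4, +5), (+5, +3) — a repeating cycle of length 4.
step 9: apply (+1, +2) → (-13, 2)
step 10: apply (-3, -4) → (-16, -2)

(-16, -2)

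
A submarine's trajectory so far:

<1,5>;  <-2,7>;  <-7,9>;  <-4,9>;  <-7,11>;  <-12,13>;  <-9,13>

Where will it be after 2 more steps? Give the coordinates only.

<-17,17>

The moves between consecutive positions are <-3,+2>, <-5,+2>, <+3,+0>, <-3,+2>, <-5,+2>, <+3,+0>; they repeat the 3-cycle [<-3,+2>, <-5,+2>, <+3,+0>].
step 7: apply <-3,+2> → <-12,15>
step 8: apply <-5,+2> → <-17,17>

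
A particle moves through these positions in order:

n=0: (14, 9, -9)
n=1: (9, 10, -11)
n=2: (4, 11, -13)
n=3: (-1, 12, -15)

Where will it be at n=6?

(-16, 15, -21)

Constant displacement of (-5, +1, -2) per step.
step 4: (-1, 12, -15) + (-5, +1, -2) → (-6, 13, -17)
step 5: (-6, 13, -17) + (-5, +1, -2) → (-11, 14, -19)
step 6: (-11, 14, -19) + (-5, +1, -2) → (-16, 15, -21)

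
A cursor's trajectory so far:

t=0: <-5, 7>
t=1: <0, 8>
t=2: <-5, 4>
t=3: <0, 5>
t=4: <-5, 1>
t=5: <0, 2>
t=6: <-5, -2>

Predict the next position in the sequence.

The moves between consecutive positions are <+5, +1>, <-5, -4>, <+5, +1>, <-5, -4>, <+5, +1>, <-5, -4>; they repeat the 2-cycle [<+5, +1>, <-5, -4>].
step 7: apply <+5, +1> → <0, -1>

<0, -1>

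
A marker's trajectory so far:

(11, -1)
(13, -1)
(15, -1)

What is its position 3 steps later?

Each step adds (+2, +0) to the position.
step 3: (15, -1) + (+2, +0) → (17, -1)
step 4: (17, -1) + (+2, +0) → (19, -1)
step 5: (19, -1) + (+2, +0) → (21, -1)

(21, -1)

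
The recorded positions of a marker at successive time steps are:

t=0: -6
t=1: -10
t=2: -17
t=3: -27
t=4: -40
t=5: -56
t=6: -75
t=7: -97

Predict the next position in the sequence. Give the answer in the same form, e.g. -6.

-122

Successive displacements: -4, -7, -10, -13, -16, -19, -22 — each changes by -3.
step 8: -97 − 25 → -122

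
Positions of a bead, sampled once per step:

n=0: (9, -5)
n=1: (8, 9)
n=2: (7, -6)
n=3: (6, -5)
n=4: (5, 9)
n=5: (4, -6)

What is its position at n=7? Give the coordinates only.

The first coordinate changes by -1 each step, so at step 7 it is 9 + 7·(-1) = 2.
The second coordinate repeats the cycle [-5, 9, -6] with period 3; step 7 mod 3 = 1, giving 9.

(2, 9)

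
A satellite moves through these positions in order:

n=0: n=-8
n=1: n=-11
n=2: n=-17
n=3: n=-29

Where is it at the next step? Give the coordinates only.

The jumps are -3, -6, -12 — a geometric progression with ratio 2.
step 4: -29 − 24 → n=-53

n=-53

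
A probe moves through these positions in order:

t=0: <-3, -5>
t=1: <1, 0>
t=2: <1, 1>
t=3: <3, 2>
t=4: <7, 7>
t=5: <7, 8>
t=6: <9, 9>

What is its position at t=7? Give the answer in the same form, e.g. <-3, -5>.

The moves between consecutive positions are <+4, +5>, <+0, +1>, <+2, +1>, <+4, +5>, <+0, +1>, <+2, +1>; they repeat the 3-cycle [<+4, +5>, <+0, +1>, <+2, +1>].
step 7: apply <+4, +5> → <13, 14>

<13, 14>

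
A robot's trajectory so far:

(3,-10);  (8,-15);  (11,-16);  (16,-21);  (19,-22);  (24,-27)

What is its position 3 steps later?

The moves between consecutive positions are (+5,-5), (+3,-1), (+5,-5), (+3,-1), (+5,-5); they repeat the 2-cycle [(+5,-5), (+3,-1)].
step 6: apply (+3,-1) → (27,-28)
step 7: apply (+5,-5) → (32,-33)
step 8: apply (+3,-1) → (35,-34)

(35,-34)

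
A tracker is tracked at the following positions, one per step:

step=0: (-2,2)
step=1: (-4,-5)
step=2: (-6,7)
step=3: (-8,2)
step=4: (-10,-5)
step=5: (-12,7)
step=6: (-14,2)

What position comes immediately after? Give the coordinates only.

(-16,-5)

The first coordinate changes by -2 each step, so at step 7 it is -2 + 7·(-2) = -16.
The second coordinate repeats the cycle [2, -5, 7] with period 3; step 7 mod 3 = 1, giving -5.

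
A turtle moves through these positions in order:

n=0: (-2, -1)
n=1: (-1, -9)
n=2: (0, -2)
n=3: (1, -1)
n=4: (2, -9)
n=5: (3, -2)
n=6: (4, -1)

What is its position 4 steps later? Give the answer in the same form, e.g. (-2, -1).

(8, -9)

The first coordinate changes by +1 each step, so at step 10 it is -2 + 10·(1) = 8.
The second coordinate repeats the cycle [-1, -9, -2] with period 3; step 10 mod 3 = 1, giving -9.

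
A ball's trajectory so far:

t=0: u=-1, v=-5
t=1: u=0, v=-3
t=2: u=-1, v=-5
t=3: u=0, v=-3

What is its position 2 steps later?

Consecutive displacements (+1, +2), (-1, -2), (+1, +2) scale by a factor of -1 each step.
step 4: u=0, v=-3 + (-1, -2) → u=-1, v=-5
step 5: u=-1, v=-5 + (+1, +2) → u=0, v=-3

u=0, v=-3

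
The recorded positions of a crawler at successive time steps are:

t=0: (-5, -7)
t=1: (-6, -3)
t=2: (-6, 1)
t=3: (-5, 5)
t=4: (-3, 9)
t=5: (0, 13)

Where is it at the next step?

(4, 17)

Successive displacements: (-1, +4), (+0, +4), (+1, +4), (+2, +4), (+3, +4) — each changes by (+1, +0).
step 6: (0, 13) + (+4, +4) → (4, 17)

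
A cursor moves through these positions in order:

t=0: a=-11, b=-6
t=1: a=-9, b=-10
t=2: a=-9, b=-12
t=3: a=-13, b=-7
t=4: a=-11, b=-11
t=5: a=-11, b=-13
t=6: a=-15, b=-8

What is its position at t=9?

a=-17, b=-9

Differencing gives (+2, -4), (+0, -2), (-4, +5), (+2, -4), (+0, -2), (-4, +5). This is the pattern (+2, -4), (+0, -2), (-4, +5) repeated.
step 7: apply (+2, -4) → a=-13, b=-12
step 8: apply (+0, -2) → a=-13, b=-14
step 9: apply (-4, +5) → a=-17, b=-9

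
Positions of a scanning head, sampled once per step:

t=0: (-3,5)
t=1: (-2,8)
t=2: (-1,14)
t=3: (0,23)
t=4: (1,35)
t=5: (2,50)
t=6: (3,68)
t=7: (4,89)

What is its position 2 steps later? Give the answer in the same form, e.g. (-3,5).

Taking differences between consecutive positions: (+1,+3), (+1,+6), (+1,+9), (+1,+12), (+1,+15), (+1,+18), (+1,+21). These grow by (+0,+3) each step.
step 8: (4,89) + (+1,+24) → (5,113)
step 9: (5,113) + (+1,+27) → (6,140)

(6,140)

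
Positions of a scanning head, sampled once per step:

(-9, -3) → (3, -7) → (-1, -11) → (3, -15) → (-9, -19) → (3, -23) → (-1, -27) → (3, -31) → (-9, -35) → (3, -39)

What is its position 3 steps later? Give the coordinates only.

The first coordinate repeats the cycle [-9, 3, -1, 3] with period 4; step 12 mod 4 = 0, giving -9.
The second coordinate changes by -4 each step, so at step 12 it is -3 + 12·(-4) = -51.

(-9, -51)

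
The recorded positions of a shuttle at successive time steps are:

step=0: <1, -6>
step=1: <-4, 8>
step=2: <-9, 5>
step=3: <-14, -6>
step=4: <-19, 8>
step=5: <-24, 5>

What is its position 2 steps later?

The first coordinate changes by -5 each step, so at step 7 it is 1 + 7·(-5) = -34.
The second coordinate repeats the cycle [-6, 8, 5] with period 3; step 7 mod 3 = 1, giving 8.

<-34, 8>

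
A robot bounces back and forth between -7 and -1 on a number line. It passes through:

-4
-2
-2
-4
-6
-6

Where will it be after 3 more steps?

The value travels 2 per step and bounces off the walls at -7 and -1.
  step 6: -6 → -4
  step 7: -4 → -2
  step 8: -2 → -2

-2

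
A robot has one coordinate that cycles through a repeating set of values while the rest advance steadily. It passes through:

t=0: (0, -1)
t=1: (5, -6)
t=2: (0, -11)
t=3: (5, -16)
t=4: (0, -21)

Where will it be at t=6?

(0, -31)

The first coordinate repeats the cycle [0, 5] with period 2; step 6 mod 2 = 0, giving 0.
The second coordinate changes by -5 each step, so at step 6 it is -1 + 6·(-5) = -31.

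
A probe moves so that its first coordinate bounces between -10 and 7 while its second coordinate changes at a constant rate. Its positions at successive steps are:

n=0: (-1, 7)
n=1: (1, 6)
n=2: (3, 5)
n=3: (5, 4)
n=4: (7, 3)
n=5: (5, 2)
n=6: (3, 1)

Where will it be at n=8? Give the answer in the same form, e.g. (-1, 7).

The first coordinate reflects between -10 and 7, moving 2 per step.
  step 7: 3 → 1
  step 8: 1 → -1
The second coordinate changes by -1 each step: at step 8 it is -1.

(-1, -1)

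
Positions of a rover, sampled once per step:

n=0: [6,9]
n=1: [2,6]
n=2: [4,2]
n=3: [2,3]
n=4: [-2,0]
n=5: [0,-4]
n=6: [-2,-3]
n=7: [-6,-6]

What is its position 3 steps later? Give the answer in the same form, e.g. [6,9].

Step-to-step displacements: [-4,-3], [+2,-4], [-2,+1], [-4,-3], [+2,-4], [-2,+1], [-4,-3] — a repeating cycle of length 3.
step 8: apply [+2,-4] → [-4,-10]
step 9: apply [-2,+1] → [-6,-9]
step 10: apply [-4,-3] → [-10,-12]

[-10,-12]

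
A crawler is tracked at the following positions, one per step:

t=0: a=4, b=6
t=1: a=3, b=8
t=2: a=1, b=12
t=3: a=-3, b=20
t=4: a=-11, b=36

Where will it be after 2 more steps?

Step-to-step displacements: (-1, +2), (-2, +4), (-4, +8), (-8, +16); each is 2× the previous.
step 5: a=-11, b=36 + (-16, +32) → a=-27, b=68
step 6: a=-27, b=68 + (-32, +64) → a=-59, b=132

a=-59, b=132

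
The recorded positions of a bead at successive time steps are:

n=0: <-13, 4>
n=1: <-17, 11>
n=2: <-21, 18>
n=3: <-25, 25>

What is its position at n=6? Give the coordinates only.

Each step adds <-4, +7> to the position.
step 4: <-25, 25> + <-4, +7> → <-29, 32>
step 5: <-29, 32> + <-4, +7> → <-33, 39>
step 6: <-33, 39> + <-4, +7> → <-37, 46>

<-37, 46>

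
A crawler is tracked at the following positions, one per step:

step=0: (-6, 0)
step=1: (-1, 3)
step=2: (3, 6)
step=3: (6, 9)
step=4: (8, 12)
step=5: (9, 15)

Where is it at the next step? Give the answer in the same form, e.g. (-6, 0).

First differences are (+5, +3), (+4, +3), (+3, +3), (+2, +3), (+1, +3); their common second difference is (-1, +0) (constant acceleration).
step 6: (9, 15) + (+0, +3) → (9, 18)

(9, 18)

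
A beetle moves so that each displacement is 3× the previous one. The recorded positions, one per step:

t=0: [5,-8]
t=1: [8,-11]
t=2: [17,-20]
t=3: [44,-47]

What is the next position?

[125,-128]

Consecutive displacements [+3,-3], [+9,-9], [+27,-27] scale by a factor of 3 each step.
step 4: [44,-47] + [+81,-81] → [125,-128]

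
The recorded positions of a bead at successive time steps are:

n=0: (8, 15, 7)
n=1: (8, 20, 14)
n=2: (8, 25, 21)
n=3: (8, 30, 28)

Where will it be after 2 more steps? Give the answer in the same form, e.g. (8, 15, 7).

(8, 40, 42)

Each step adds (+0, +5, +7) to the position.
step 4: (8, 30, 28) + (+0, +5, +7) → (8, 35, 35)
step 5: (8, 35, 35) + (+0, +5, +7) → (8, 40, 42)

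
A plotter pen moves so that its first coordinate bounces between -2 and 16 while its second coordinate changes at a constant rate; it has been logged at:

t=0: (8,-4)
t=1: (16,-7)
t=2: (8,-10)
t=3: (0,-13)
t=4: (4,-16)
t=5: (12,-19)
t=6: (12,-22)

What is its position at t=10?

The first coordinate travels 8 per step and bounces off the walls at -2 and 16.
  step 7: 12 → 4
  step 8: 4 → 0
  step 9: 0 → 8
  step 10: 8 → 16
The second coordinate changes by -3 each step: at step 10 it is -34.

(16,-34)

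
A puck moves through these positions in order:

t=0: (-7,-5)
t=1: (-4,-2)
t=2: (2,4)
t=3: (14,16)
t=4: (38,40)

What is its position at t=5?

(86,88)

The jumps are (+3,+3), (+6,+6), (+12,+12), (+24,+24) — a geometric progression with ratio 2.
step 5: (38,40) + (+48,+48) → (86,88)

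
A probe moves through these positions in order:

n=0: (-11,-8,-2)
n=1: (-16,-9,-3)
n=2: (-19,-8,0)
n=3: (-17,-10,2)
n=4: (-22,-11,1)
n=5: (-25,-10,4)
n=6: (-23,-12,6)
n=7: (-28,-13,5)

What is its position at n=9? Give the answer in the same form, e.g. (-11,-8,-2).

Step-to-step displacements: (-5,-1,-1), (-3,+1,+3), (+2,-2,+2), (-5,-1,-1), (-3,+1,+3), (+2,-2,+2), (-5,-1,-1) — a repeating cycle of length 3.
step 8: apply (-3,+1,+3) → (-31,-12,8)
step 9: apply (+2,-2,+2) → (-29,-14,10)

(-29,-14,10)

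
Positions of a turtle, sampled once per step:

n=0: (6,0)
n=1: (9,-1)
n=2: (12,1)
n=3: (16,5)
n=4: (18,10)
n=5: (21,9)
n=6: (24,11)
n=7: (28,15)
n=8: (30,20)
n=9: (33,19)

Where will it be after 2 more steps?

(40,25)

Step-to-step displacements: (+3,-1), (+3,+2), (+4,+4), (+2,+5), (+3,-1), (+3,+2), (+4,+4), (+2,+5), (+3,-1) — a repeating cycle of length 4.
step 10: apply (+3,+2) → (36,21)
step 11: apply (+4,+4) → (40,25)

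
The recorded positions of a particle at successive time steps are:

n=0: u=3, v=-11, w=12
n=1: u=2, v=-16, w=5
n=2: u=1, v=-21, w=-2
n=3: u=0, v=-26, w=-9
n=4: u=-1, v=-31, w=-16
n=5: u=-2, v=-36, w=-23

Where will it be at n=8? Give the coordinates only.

u=-5, v=-51, w=-44

Constant displacement of (-1, -5, -7) per step.
step 6: u=-2, v=-36, w=-23 + (-1, -5, -7) → u=-3, v=-41, w=-30
step 7: u=-3, v=-41, w=-30 + (-1, -5, -7) → u=-4, v=-46, w=-37
step 8: u=-4, v=-46, w=-37 + (-1, -5, -7) → u=-5, v=-51, w=-44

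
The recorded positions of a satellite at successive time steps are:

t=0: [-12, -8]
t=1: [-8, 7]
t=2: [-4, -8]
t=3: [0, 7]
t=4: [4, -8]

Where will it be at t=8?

The first coordinate changes by +4 each step, so at step 8 it is -12 + 8·(4) = 20.
The second coordinate repeats the cycle [-8, 7] with period 2; step 8 mod 2 = 0, giving -8.

[20, -8]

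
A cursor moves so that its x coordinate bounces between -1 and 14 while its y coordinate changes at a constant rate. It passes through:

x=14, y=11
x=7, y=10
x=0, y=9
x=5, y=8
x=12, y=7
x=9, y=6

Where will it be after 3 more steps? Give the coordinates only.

The x coordinate travels 7 per step and bounces off the walls at -1 and 14.
  step 6: 9 → 2
  step 7: 2 → 3
  step 8: 3 → 10
The y coordinate changes by -1 each step: at step 8 it is 3.

x=10, y=3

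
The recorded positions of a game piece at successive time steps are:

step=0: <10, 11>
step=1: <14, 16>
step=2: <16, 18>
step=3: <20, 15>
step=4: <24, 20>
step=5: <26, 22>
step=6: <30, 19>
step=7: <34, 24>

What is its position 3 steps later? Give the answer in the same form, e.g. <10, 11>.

<44, 28>

Step-to-step displacements: <+4, +5>, <+2, +2>, <+4, -3>, <+4, +5>, <+2, +2>, <+4, -3>, <+4, +5> — a repeating cycle of length 3.
step 8: apply <+2, +2> → <36, 26>
step 9: apply <+4, -3> → <40, 23>
step 10: apply <+4, +5> → <44, 28>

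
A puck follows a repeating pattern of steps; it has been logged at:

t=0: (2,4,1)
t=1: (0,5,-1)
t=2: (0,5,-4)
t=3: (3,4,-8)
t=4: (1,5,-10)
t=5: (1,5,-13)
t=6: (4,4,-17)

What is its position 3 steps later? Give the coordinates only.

Step-to-step displacements: (-2,+1,-2), (+0,+0,-3), (+3,-1,-4), (-2,+1,-2), (+0,+0,-3), (+3,-1,-4) — a repeating cycle of length 3.
step 7: apply (-2,+1,-2) → (2,5,-19)
step 8: apply (+0,+0,-3) → (2,5,-22)
step 9: apply (+3,-1,-4) → (5,4,-26)

(5,4,-26)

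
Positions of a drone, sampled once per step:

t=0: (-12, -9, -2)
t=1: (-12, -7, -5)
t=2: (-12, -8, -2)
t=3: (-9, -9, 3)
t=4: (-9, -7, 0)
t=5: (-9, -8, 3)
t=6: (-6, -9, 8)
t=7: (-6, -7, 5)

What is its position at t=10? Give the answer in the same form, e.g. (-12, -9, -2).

Step-to-step displacements: (+0, +2, -3), (+0, -1, +3), (+3, -1, +5), (+0, +2, -3), (+0, -1, +3), (+3, -1, +5), (+0, +2, -3) — a repeating cycle of length 3.
step 8: apply (+0, -1, +3) → (-6, -8, 8)
step 9: apply (+3, -1, +5) → (-3, -9, 13)
step 10: apply (+0, +2, -3) → (-3, -7, 10)

(-3, -7, 10)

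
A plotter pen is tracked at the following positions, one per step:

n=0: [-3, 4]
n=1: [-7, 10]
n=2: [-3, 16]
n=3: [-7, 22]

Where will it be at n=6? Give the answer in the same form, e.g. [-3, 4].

[-3, 40]

The first coordinate repeats the cycle [-3, -7] with period 2; step 6 mod 2 = 0, giving -3.
The second coordinate changes by +6 each step, so at step 6 it is 4 + 6·(6) = 40.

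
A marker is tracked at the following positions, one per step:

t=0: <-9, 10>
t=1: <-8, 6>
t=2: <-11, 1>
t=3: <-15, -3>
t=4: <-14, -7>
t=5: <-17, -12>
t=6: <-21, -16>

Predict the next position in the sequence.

<-20, -20>

Step-to-step displacements: <+1, -4>, <-3, -5>, <-4, -4>, <+1, -4>, <-3, -5>, <-4, -4> — a repeating cycle of length 3.
step 7: apply <+1, -4> → <-20, -20>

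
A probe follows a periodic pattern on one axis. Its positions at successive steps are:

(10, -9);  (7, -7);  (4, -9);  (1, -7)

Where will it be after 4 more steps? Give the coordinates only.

First: linear, -3 per step → -11 at step 7.
Second: cycles through -9, -7 every 2 steps. Step 7 lands at position 1 of the cycle → -7.

(-11, -7)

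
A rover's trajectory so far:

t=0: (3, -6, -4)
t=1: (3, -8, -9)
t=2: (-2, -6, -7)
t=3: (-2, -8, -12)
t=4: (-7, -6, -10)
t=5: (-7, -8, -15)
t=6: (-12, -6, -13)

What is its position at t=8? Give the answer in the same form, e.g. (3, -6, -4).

Differencing gives (+0, -2, -5), (-5, +2, +2), (+0, -2, -5), (-5, +2, +2), (+0, -2, -5), (-5, +2, +2). This is the pattern (+0, -2, -5), (-5, +2, +2) repeated.
step 7: apply (+0, -2, -5) → (-12, -8, -18)
step 8: apply (-5, +2, +2) → (-17, -6, -16)

(-17, -6, -16)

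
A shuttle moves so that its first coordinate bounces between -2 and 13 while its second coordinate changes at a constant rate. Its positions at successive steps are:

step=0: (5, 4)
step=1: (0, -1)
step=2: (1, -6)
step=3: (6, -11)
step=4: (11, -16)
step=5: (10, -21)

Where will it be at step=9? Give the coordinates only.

The first coordinate travels 5 per step and bounces off the walls at -2 and 13.
  step 6: 10 → 5
  step 7: 5 → 0
  step 8: 0 → 1
  step 9: 1 → 6
The second coordinate changes by -5 each step: at step 9 it is -41.

(6, -41)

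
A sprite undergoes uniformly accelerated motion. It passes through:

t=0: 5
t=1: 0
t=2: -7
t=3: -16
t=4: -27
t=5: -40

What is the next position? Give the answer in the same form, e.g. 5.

Taking differences between consecutive positions: -5, -7, -9, -11, -13. These grow by -2 each step.
step 6: -40 − 15 → -55

-55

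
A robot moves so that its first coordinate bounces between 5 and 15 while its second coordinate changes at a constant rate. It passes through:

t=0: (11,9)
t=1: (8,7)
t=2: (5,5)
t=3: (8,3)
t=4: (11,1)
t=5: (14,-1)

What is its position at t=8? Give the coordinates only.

(7,-7)

The first coordinate reflects between 5 and 15, moving 3 per step.
  step 6: 14 → 13
  step 7: 13 → 10
  step 8: 10 → 7
The second coordinate changes by -2 each step: at step 8 it is -7.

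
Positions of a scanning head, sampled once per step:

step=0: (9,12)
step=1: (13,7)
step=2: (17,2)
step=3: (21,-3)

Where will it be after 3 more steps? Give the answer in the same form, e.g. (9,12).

The position changes by (+4,-5) every step.
step 4: (21,-3) + (+4,-5) → (25,-8)
step 5: (25,-8) + (+4,-5) → (29,-13)
step 6: (29,-13) + (+4,-5) → (33,-18)

(33,-18)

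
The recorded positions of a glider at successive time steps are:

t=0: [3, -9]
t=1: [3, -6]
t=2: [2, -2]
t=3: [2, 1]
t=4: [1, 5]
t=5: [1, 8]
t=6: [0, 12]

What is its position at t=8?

Step-to-step displacements: [+0, +3], [-1, +4], [+0, +3], [-1, +4], [+0, +3], [-1, +4] — a repeating cycle of length 2.
step 7: apply [+0, +3] → [0, 15]
step 8: apply [-1, +4] → [-1, 19]

[-1, 19]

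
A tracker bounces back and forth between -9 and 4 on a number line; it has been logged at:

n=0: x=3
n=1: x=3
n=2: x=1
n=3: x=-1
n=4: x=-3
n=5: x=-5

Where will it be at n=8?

x=-7

The value travels 2 per step and bounces off the walls at -9 and 4.
  step 6: -5 → -7
  step 7: -7 → -9
  step 8: -9 → -7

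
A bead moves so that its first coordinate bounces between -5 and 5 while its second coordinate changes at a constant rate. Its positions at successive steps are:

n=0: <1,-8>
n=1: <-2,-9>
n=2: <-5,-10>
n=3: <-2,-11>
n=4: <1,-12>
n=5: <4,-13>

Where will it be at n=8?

<-3,-16>

The first coordinate reflects between -5 and 5, moving 3 per step.
  step 6: 4 → 3
  step 7: 3 → 0
  step 8: 0 → -3
The second coordinate changes by -1 each step: at step 8 it is -16.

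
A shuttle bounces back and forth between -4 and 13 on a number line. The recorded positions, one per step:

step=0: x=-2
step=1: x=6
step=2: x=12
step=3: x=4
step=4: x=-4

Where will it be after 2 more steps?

x=12

The value travels 8 per step and bounces off the walls at -4 and 13.
  step 5: -4 → 4
  step 6: 4 → 12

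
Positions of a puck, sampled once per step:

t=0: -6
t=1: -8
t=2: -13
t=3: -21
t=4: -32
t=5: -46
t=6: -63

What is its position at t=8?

First differences are -2, -5, -8, -11, -14, -17; their common second difference is -3 (constant acceleration).
step 7: -63 − 20 → -83
step 8: -83 − 23 → -106

-106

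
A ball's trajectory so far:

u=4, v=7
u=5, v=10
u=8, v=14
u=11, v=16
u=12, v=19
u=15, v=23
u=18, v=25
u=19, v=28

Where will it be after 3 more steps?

u=26, v=37

Step-to-step displacements: (+1,+3), (+3,+4), (+3,+2), (+1,+3), (+3,+4), (+3,+2), (+1,+3) — a repeating cycle of length 3.
step 8: apply (+3,+4) → u=22, v=32
step 9: apply (+3,+2) → u=25, v=34
step 10: apply (+1,+3) → u=26, v=37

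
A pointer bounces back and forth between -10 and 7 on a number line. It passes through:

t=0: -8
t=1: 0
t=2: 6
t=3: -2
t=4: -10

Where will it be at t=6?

6

The value travels 8 per step and bounces off the walls at -10 and 7.
  step 5: -10 → -2
  step 6: -2 → 6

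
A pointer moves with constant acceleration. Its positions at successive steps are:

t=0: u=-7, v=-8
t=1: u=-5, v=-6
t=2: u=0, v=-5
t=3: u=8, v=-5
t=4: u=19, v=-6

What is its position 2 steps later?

u=50, v=-11

Successive displacements: (+2,+2), (+5,+1), (+8,+0), (+11,-1) — each changes by (+3,-1).
step 5: u=19, v=-6 + (+14,-2) → u=33, v=-8
step 6: u=33, v=-8 + (+17,-3) → u=50, v=-11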